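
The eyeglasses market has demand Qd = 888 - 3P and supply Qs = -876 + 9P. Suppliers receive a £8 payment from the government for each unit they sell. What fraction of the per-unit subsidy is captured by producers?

Pre-subsidy: 888 - 3P = -876 + 9P gives P* = 147, Q* = 447.
With the subsidy, sellers receive Ps = Pb + 8 for each unit, where Pb is the price buyers pay.
Supply in terms of Pb becomes Qs = -876 + 9(Pb + 8) = -804 + 9Pb. Setting this equal to demand: 888 - 3Pb = -804 + 9Pb, so Pb = 141.
Sellers receive Ps = 141 + 8 = 149; Q' = 888 − 3·141 = 465.
Buyers' price falls by P* − Pb = 147 − 141 = 6; sellers' price rises by Ps − P* = 149 − 147 = 2.
So producers capture 2/8 = 0.25 of each unit of subsidy.

Producer share = 0.25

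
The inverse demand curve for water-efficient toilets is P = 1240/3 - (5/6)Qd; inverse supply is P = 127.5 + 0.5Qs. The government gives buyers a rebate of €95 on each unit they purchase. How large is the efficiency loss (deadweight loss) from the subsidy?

Pre-subsidy: 1240/3 - (5/6)Q = 127.5 + 0.5Q gives Q* = 214.375 and P* = 234.6875.
With the rebate, buyers effectively pay Pb = Ps − 95, where Ps is the price sellers receive.
On the curves, Pb = 1240/3 - (5/6)Q and Ps = 127.5 + 0.5Q; the wedge Ps − Pb = 95 gives 127.5 + 0.5Q − (1240/3 - (5/6)Q) = 95, so Q' = 285.625.
Then Pb = 1240/3 − (5/6)·285.625 = 175.3125 and Ps = 127.5 + 0.5·285.625 = 270.3125.
The subsidy expands output by 285.625 − 214.375 = 71.25 past the efficient level; on those units the gap between marginal cost and willingness to pay runs from 0 up to 95.
DWL = ½ × 95 × 71.25 = 3384.375.

Deadweight loss = €3384.375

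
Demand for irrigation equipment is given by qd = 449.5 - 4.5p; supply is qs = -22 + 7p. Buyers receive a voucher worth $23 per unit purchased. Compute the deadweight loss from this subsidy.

Pre-subsidy: 449.5 - 4.5p = -22 + 7p gives p* = 41, q* = 265.
With the rebate, buyers effectively pay pb = ps − 23, where ps is the price sellers receive.
Demand in terms of ps becomes qd = 449.5 − 4.5(ps − 23) = 553 - 4.5ps. Setting this equal to supply: 553 - 4.5ps = -22 + 7ps, so ps = 50.
Buyers pay pb = 50 − 23 = 27; q' = -22 + 7·50 = 328.
The subsidy expands output by 328 − 265 = 63 past the efficient level; on those units the gap between marginal cost and willingness to pay runs from 0 up to 23.
DWL = ½ × 23 × 63 = 724.5.

Deadweight loss = $724.5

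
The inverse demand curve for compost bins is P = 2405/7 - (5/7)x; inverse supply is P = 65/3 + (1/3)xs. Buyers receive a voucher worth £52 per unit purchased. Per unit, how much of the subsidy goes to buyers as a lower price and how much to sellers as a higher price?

Pre-subsidy: 2405/7 - (5/7)x = 65/3 + (1/3)x gives x* = 3380/11 and P* = 1365/11.
With the rebate, buyers effectively pay Pb = Ps − 52, where Ps is the price sellers receive.
On the curves, Pb = 2405/7 - (5/7)x and Ps = 65/3 + (1/3)x; the wedge Ps − Pb = 52 gives 65/3 + (1/3)x − (2405/7 - (5/7)x) = 52, so x' = 3926/11.
Then Pb = 2405/7 − (5/7)·(3926/11) = 975/11 and Ps = 65/3 + (1/3)·(3926/11) = 1547/11.
Buyers' price falls by P* − Pb = 1365/11 − 975/11 = 390/11; sellers' price rises by Ps − P* = 1547/11 − 1365/11 = 182/11.

Buyers gain 390/11 per unit; sellers gain 182/11 per unit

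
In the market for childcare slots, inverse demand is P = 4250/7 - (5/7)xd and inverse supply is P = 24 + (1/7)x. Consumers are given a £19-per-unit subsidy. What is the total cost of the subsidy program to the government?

Pre-subsidy: 4250/7 - (5/7)x = 24 + (1/7)x gives x* = 2041/3 and P* = 2545/21.
With the rebate, buyers effectively pay Pb = Ps − 19, where Ps is the price sellers receive.
On the curves, Pb = 4250/7 - (5/7)x and Ps = 24 + (1/7)x; the wedge Ps − Pb = 19 gives 24 + (1/7)x − (4250/7 - (5/7)x) = 19, so x' = 702.5.
Then Pb = 4250/7 − (5/7)·702.5 = 1475/14 and Ps = 24 + (1/7)·702.5 = 1741/14.
Government outlay = subsidy × quantity = 19 × 702.5 = 13347.5.

Government cost = £13347.5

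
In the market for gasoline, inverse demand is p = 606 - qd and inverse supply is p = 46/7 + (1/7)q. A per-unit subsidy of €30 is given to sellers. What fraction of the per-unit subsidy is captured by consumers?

Consumer share = 0.875

Pre-subsidy: 606 - q = 46/7 + (1/7)q gives q* = 524.5 and p* = 81.5.
With the subsidy, sellers receive ps = pb + 30 for each unit, where pb is the price buyers pay.
On the curves, pb = 606 - q and ps = 46/7 + (1/7)q; the wedge ps − pb = 30 gives 46/7 + (1/7)q − (606 - q) = 30, so q' = 550.75.
Then pb = 606 − 1·550.75 = 55.25 and ps = 46/7 + (1/7)·550.75 = 85.25.
Buyers' price falls by p* − pb = 81.5 − 55.25 = 26.25; sellers' price rises by ps − p* = 85.25 − 81.5 = 3.75.
So consumers capture 26.25/30 = 0.875 of each unit of subsidy.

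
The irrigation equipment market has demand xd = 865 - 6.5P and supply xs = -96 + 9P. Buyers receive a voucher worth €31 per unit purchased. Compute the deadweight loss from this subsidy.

Deadweight loss = €1813.5

Pre-subsidy: 865 - 6.5P = -96 + 9P gives P* = 62, x* = 462.
With the rebate, buyers effectively pay Pb = Ps − 31, where Ps is the price sellers receive.
Demand in terms of Ps becomes xd = 865 − 6.5(Ps − 31) = 1066.5 - 6.5Ps. Setting this equal to supply: 1066.5 - 6.5Ps = -96 + 9Ps, so Ps = 75.
Buyers pay Pb = 75 − 31 = 44; x' = -96 + 9·75 = 579.
The subsidy expands output by 579 − 462 = 117 past the efficient level; on those units the gap between marginal cost and willingness to pay runs from 0 up to 31.
DWL = ½ × 31 × 117 = 1813.5.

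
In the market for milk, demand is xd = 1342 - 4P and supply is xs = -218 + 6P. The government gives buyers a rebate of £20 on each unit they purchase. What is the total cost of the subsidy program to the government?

Government cost = £15320

Pre-subsidy: 1342 - 4P = -218 + 6P gives P* = 156, x* = 718.
With the rebate, buyers effectively pay Pb = Ps − 20, where Ps is the price sellers receive.
Demand in terms of Ps becomes xd = 1342 − 4(Ps − 20) = 1422 - 4Ps. Setting this equal to supply: 1422 - 4Ps = -218 + 6Ps, so Ps = 164.
Buyers pay Pb = 164 − 20 = 144; x' = -218 + 6·164 = 766.
Government outlay = subsidy × quantity = 20 × 766 = 15320.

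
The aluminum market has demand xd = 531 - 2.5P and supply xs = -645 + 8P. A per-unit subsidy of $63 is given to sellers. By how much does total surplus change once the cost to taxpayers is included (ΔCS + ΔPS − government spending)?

Net change in total surplus = -$3780

Pre-subsidy: 531 - 2.5P = -645 + 8P gives P* = 112, x* = 251.
With the subsidy, sellers receive Ps = Pb + 63 for each unit, where Pb is the price buyers pay.
Supply in terms of Pb becomes xs = -645 + 8(Pb + 63) = -141 + 8Pb. Setting this equal to demand: 531 - 2.5Pb = -141 + 8Pb, so Pb = 64.
Sellers receive Ps = 64 + 63 = 127; x' = 531 − 2.5·64 = 371.
ΔCS = ½(251 + 371)(112 − 64) = 14928; ΔPS = ½(251 + 371)(127 − 112) = 4665.
Government spending = 63 × 371 = 23373.
Net change = 14928 + 4665 − 23373 = -3780. The loss equals the DWL triangle ½·63·120.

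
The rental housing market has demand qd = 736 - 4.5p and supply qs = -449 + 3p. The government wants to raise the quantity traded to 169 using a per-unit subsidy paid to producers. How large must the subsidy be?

At q = 169, invert demand for the buyer price: pb = (736 − 169)/4.5 = 126; invert supply for the seller price: ps = (169 − (-449))/3 = 206.
The subsidy must fill the gap: s = ps − pb = 206 − 126 = 80.

Required subsidy s = 80 per unit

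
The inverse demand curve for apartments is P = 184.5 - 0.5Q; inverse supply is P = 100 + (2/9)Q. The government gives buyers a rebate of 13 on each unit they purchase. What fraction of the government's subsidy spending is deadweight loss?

DWL / government spending = 1/15

Pre-subsidy: 184.5 - 0.5Q = 100 + (2/9)Q gives Q* = 117 and P* = 126.
With the rebate, buyers effectively pay Pb = Ps − 13, where Ps is the price sellers receive.
On the curves, Pb = 184.5 - 0.5Q and Ps = 100 + (2/9)Q; the wedge Ps − Pb = 13 gives 100 + (2/9)Q − (184.5 - 0.5Q) = 13, so Q' = 135.
Then Pb = 184.5 − 0.5·135 = 117 and Ps = 100 + (2/9)·135 = 130.
ΔCS = ½(117 + 135)(126 − 117) = 1134; ΔPS = ½(117 + 135)(130 − 126) = 504.
Government spending = 13 × 135 = 1755.
DWL = ½ × 13 × (135 − 117) = 117; fraction = 117 / 1755 = 1/15.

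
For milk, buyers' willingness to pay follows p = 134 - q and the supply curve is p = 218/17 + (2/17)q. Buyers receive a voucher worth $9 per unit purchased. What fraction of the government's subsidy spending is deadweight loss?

Pre-subsidy: 134 - q = 218/17 + (2/17)q gives q* = 2060/19 and p* = 486/19.
With the rebate, buyers effectively pay pb = ps − 9, where ps is the price sellers receive.
On the curves, pb = 134 - q and ps = 218/17 + (2/17)q; the wedge ps − pb = 9 gives 218/17 + (2/17)q − (134 - q) = 9, so q' = 2213/19.
Then pb = 134 − 1·(2213/19) = 333/19 and ps = 218/17 + (2/17)·(2213/19) = 504/19.
ΔCS = ½(2060/19 + 2213/19)(486/19 − 333/19) = 653769/722; ΔPS = ½(2060/19 + 2213/19)(504/19 − 486/19) = 38457/361.
Government spending = 9 × 2213/19 = 19917/19.
DWL = ½ × 9 × (2213/19 − 2060/19) = 1377/38; fraction = (1377/38) / (19917/19) = 153/4426.

DWL / government spending = 153/4426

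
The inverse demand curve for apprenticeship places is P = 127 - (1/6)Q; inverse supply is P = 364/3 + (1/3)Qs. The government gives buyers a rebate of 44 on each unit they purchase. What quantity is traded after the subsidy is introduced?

Pre-subsidy: 127 - (1/6)Q = 364/3 + (1/3)Q gives Q* = 34/3 and P* = 1126/9.
With the rebate, buyers effectively pay Pb = Ps − 44, where Ps is the price sellers receive.
On the curves, Pb = 127 - (1/6)Q and Ps = 364/3 + (1/3)Q; the wedge Ps − Pb = 44 gives 364/3 + (1/3)Q − (127 - (1/6)Q) = 44, so Q' = 298/3.
Then Pb = 127 − (1/6)·(298/3) = 994/9 and Ps = 364/3 + (1/3)·(298/3) = 1390/9.

Q' = 298/3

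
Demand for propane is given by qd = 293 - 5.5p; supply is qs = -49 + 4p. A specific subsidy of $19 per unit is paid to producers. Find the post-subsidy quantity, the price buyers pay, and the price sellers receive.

q' = 139; buyers pay $28; sellers receive $47

Pre-subsidy: 293 - 5.5p = -49 + 4p gives p* = 36, q* = 95.
With the subsidy, sellers receive ps = pb + 19 for each unit, where pb is the price buyers pay.
Supply in terms of pb becomes qs = -49 + 4(pb + 19) = 27 + 4pb. Setting this equal to demand: 293 - 5.5pb = 27 + 4pb, so pb = 28.
Sellers receive ps = 28 + 19 = 47; q' = 293 − 5.5·28 = 139.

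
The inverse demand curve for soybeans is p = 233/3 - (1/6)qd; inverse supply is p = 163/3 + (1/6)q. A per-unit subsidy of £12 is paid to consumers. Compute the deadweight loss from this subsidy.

Deadweight loss = £216

Pre-subsidy: 233/3 - (1/6)q = 163/3 + (1/6)q gives q* = 70 and p* = 66.
With the rebate, buyers effectively pay pb = ps − 12, where ps is the price sellers receive.
On the curves, pb = 233/3 - (1/6)q and ps = 163/3 + (1/6)q; the wedge ps − pb = 12 gives 163/3 + (1/6)q − (233/3 - (1/6)q) = 12, so q' = 106.
Then pb = 233/3 − (1/6)·106 = 60 and ps = 163/3 + (1/6)·106 = 72.
The subsidy expands output by 106 − 70 = 36 past the efficient level; on those units the gap between marginal cost and willingness to pay runs from 0 up to 12.
DWL = ½ × 12 × 36 = 216.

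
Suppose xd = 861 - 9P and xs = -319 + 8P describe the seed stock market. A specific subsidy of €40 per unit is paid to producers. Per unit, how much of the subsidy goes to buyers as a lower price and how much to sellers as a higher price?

Pre-subsidy: 861 - 9P = -319 + 8P gives P* = 1180/17, x* = 4017/17.
With the subsidy, sellers receive Ps = Pb + 40 for each unit, where Pb is the price buyers pay.
Supply in terms of Pb becomes xs = -319 + 8(Pb + 40) = 1 + 8Pb. Setting this equal to demand: 861 - 9Pb = 1 + 8Pb, so Pb = 860/17.
Sellers receive Ps = 860/17 + 40 = 1540/17; x' = 861 − 9·(860/17) = 6897/17.
Buyers' price falls by P* − Pb = 1180/17 − 860/17 = 320/17; sellers' price rises by Ps − P* = 1540/17 − 1180/17 = 360/17.

Buyers gain 320/17 per unit; sellers gain 360/17 per unit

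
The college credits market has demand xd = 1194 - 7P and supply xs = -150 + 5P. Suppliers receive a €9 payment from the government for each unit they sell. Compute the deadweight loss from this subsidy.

Pre-subsidy: 1194 - 7P = -150 + 5P gives P* = 112, x* = 410.
With the subsidy, sellers receive Ps = Pb + 9 for each unit, where Pb is the price buyers pay.
Supply in terms of Pb becomes xs = -150 + 5(Pb + 9) = -105 + 5Pb. Setting this equal to demand: 1194 - 7Pb = -105 + 5Pb, so Pb = 108.25.
Sellers receive Ps = 108.25 + 9 = 117.25; x' = 1194 − 7·108.25 = 436.25.
The subsidy expands output by 436.25 − 410 = 26.25 past the efficient level; on those units the gap between marginal cost and willingness to pay runs from 0 up to 9.
DWL = ½ × 9 × 26.25 = 118.125.

Deadweight loss = €118.125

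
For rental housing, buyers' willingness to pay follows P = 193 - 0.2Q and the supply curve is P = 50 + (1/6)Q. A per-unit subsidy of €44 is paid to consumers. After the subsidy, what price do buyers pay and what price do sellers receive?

Pre-subsidy: 193 - 0.2Q = 50 + (1/6)Q gives Q* = 390 and P* = 115.
With the rebate, buyers effectively pay Pb = Ps − 44, where Ps is the price sellers receive.
On the curves, Pb = 193 - 0.2Q and Ps = 50 + (1/6)Q; the wedge Ps − Pb = 44 gives 50 + (1/6)Q − (193 - 0.2Q) = 44, so Q' = 510.
Then Pb = 193 − 0.2·510 = 91 and Ps = 50 + (1/6)·510 = 135.

Buyers pay €91; sellers receive €135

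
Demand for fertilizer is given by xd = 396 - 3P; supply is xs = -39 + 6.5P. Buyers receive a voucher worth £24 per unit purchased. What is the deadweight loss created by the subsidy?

Deadweight loss = 11232/19

Pre-subsidy: 396 - 3P = -39 + 6.5P gives P* = 870/19, x* = 4914/19.
With the rebate, buyers effectively pay Pb = Ps − 24, where Ps is the price sellers receive.
Demand in terms of Ps becomes xd = 396 − 3(Ps − 24) = 468 - 3Ps. Setting this equal to supply: 468 - 3Ps = -39 + 6.5Ps, so Ps = 1014/19.
Buyers pay Pb = 1014/19 − 24 = 558/19; x' = -39 + 6.5·(1014/19) = 5850/19.
The subsidy expands output by 5850/19 − 4914/19 = 936/19 past the efficient level; on those units the gap between marginal cost and willingness to pay runs from 0 up to 24.
DWL = ½ × 24 × 936/19 = 11232/19.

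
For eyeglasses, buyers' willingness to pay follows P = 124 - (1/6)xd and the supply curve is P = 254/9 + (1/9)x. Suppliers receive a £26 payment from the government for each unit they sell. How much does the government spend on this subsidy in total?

Government cost = £11398.4

Pre-subsidy: 124 - (1/6)x = 254/9 + (1/9)x gives x* = 344.8 and P* = 998/15.
With the subsidy, sellers receive Ps = Pb + 26 for each unit, where Pb is the price buyers pay.
On the curves, Pb = 124 - (1/6)x and Ps = 254/9 + (1/9)x; the wedge Ps − Pb = 26 gives 254/9 + (1/9)x − (124 - (1/6)x) = 26, so x' = 438.4.
Then Pb = 124 − (1/6)·438.4 = 764/15 and Ps = 254/9 + (1/9)·438.4 = 1154/15.
Government outlay = subsidy × quantity = 26 × 438.4 = 11398.4.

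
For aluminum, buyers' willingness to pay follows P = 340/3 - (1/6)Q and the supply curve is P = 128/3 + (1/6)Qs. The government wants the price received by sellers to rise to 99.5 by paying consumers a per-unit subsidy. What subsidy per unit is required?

At a seller price of 99.5, quantity supplied is -256 + 6·99.5 = 341.
Buyers absorb 341 only when they pay Pb = 340/3 − (1/6)·341 = 56.5.
s = Ps − Pb = 99.5 − 56.5 = 43.

Required subsidy s = 43 per unit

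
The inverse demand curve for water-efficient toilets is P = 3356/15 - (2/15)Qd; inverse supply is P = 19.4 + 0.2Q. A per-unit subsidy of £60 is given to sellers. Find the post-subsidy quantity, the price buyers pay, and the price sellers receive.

Pre-subsidy: 3356/15 - (2/15)Q = 19.4 + 0.2Q gives Q* = 613 and P* = 142.
With the subsidy, sellers receive Ps = Pb + 60 for each unit, where Pb is the price buyers pay.
On the curves, Pb = 3356/15 - (2/15)Q and Ps = 19.4 + 0.2Q; the wedge Ps − Pb = 60 gives 19.4 + 0.2Q − (3356/15 - (2/15)Q) = 60, so Q' = 793.
Then Pb = 3356/15 − (2/15)·793 = 118 and Ps = 19.4 + 0.2·793 = 178.

Q' = 793; buyers pay £118; sellers receive £178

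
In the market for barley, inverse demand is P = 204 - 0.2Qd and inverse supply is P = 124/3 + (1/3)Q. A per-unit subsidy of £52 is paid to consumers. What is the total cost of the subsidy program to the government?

Government cost = £20930

Pre-subsidy: 204 - 0.2Q = 124/3 + (1/3)Q gives Q* = 305 and P* = 143.
With the rebate, buyers effectively pay Pb = Ps − 52, where Ps is the price sellers receive.
On the curves, Pb = 204 - 0.2Q and Ps = 124/3 + (1/3)Q; the wedge Ps − Pb = 52 gives 124/3 + (1/3)Q − (204 - 0.2Q) = 52, so Q' = 402.5.
Then Pb = 204 − 0.2·402.5 = 123.5 and Ps = 124/3 + (1/3)·402.5 = 175.5.
Government outlay = subsidy × quantity = 52 × 402.5 = 20930.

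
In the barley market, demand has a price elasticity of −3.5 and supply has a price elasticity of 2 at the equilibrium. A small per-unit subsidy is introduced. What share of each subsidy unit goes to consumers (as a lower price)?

Consumer share = 4/11

For a small subsidy around the equilibrium, the benefit split depends on the relative slopes, which at a point are proportional to the elasticities.
Buyer share = εs/(εs + |εd|) = 2/(2 + 3.5) = 4/11; seller share = |εd|/(εs + |εd|) = 7/11.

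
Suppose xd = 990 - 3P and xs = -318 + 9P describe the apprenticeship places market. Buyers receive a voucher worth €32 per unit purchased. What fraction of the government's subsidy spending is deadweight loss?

DWL / government spending = 12/245

Pre-subsidy: 990 - 3P = -318 + 9P gives P* = 109, x* = 663.
With the rebate, buyers effectively pay Pb = Ps − 32, where Ps is the price sellers receive.
Demand in terms of Ps becomes xd = 990 − 3(Ps − 32) = 1086 - 3Ps. Setting this equal to supply: 1086 - 3Ps = -318 + 9Ps, so Ps = 117.
Buyers pay Pb = 117 − 32 = 85; x' = -318 + 9·117 = 735.
ΔCS = ½(663 + 735)(109 − 85) = 16776; ΔPS = ½(663 + 735)(117 − 109) = 5592.
Government spending = 32 × 735 = 23520.
DWL = ½ × 32 × (735 − 663) = 1152; fraction = 1152 / 23520 = 12/245.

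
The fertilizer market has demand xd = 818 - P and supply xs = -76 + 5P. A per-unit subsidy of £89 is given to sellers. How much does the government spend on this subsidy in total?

Pre-subsidy: 818 - P = -76 + 5P gives P* = 149, x* = 669.
With the subsidy, sellers receive Ps = Pb + 89 for each unit, where Pb is the price buyers pay.
Supply in terms of Pb becomes xs = -76 + 5(Pb + 89) = 369 + 5Pb. Setting this equal to demand: 818 - Pb = 369 + 5Pb, so Pb = 449/6.
Sellers receive Ps = 449/6 + 89 = 983/6; x' = 818 − 1·(449/6) = 4459/6.
Government outlay = subsidy × quantity = 89 × 4459/6 = 396851/6.

Government cost = 396851/6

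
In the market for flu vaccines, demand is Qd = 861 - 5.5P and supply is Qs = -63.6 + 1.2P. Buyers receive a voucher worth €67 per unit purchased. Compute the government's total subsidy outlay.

Pre-subsidy: 861 - 5.5P = -63.6 + 1.2P gives P* = 138, Q* = 102.
With the rebate, buyers effectively pay Pb = Ps − 67, where Ps is the price sellers receive.
Demand in terms of Ps becomes Qd = 861 − 5.5(Ps − 67) = 1229.5 - 5.5Ps. Setting this equal to supply: 1229.5 - 5.5Ps = -63.6 + 1.2Ps, so Ps = 193.
Buyers pay Pb = 193 − 67 = 126; Q' = -63.6 + 1.2·193 = 168.
Government outlay = subsidy × quantity = 67 × 168 = 11256.

Government cost = €11256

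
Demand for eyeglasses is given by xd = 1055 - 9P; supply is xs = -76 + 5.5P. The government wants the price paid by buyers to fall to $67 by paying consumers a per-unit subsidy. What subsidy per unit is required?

Required subsidy s = $29 per unit

At a buyer price of 67, quantity demanded is 1055 − 9·67 = 452.
Sellers supply 452 only when they receive Ps with -76 + 5.5·Ps = 452, i.e. Ps = 96.
s = Ps − Pb = 96 − 67 = 29.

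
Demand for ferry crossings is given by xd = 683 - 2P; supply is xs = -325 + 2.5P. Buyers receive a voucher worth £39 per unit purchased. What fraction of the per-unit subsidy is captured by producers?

Producer share = 4/9

Pre-subsidy: 683 - 2P = -325 + 2.5P gives P* = 224, x* = 235.
With the rebate, buyers effectively pay Pb = Ps − 39, where Ps is the price sellers receive.
Demand in terms of Ps becomes xd = 683 − 2(Ps − 39) = 761 - 2Ps. Setting this equal to supply: 761 - 2Ps = -325 + 2.5Ps, so Ps = 724/3.
Buyers pay Pb = 724/3 − 39 = 607/3; x' = -325 + 2.5·(724/3) = 835/3.
Buyers' price falls by P* − Pb = 224 − 607/3 = 65/3; sellers' price rises by Ps − P* = 724/3 − 224 = 52/3.
So producers capture (52/3)/39 = 4/9 of each unit of subsidy.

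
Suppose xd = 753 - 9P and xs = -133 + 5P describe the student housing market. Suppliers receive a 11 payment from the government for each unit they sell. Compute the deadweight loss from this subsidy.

Pre-subsidy: 753 - 9P = -133 + 5P gives P* = 443/7, x* = 1284/7.
With the subsidy, sellers receive Ps = Pb + 11 for each unit, where Pb is the price buyers pay.
Supply in terms of Pb becomes xs = -133 + 5(Pb + 11) = -78 + 5Pb. Setting this equal to demand: 753 - 9Pb = -78 + 5Pb, so Pb = 831/14.
Sellers receive Ps = 831/14 + 11 = 985/14; x' = 753 − 9·(831/14) = 3063/14.
The subsidy expands output by 3063/14 − 1284/7 = 495/14 past the efficient level; on those units the gap between marginal cost and willingness to pay runs from 0 up to 11.
DWL = ½ × 11 × 495/14 = 5445/28.

Deadweight loss = 5445/28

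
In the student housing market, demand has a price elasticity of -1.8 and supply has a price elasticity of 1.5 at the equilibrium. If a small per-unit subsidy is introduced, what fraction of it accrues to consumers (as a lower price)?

For a small subsidy around the equilibrium, the benefit split depends on the relative slopes, which at a point are proportional to the elasticities.
Buyer share = εs/(εs + |εd|) = 1.5/(1.5 + 1.8) = 5/11; seller share = |εd|/(εs + |εd|) = 6/11.

Consumer share = 5/11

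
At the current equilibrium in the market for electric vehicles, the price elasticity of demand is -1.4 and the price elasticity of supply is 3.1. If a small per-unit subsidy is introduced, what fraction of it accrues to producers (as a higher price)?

Producer share = 14/45

For a small subsidy around the equilibrium, the benefit split depends on the relative slopes, which at a point are proportional to the elasticities.
Buyer share = εs/(εs + |εd|) = 3.1/(3.1 + 1.4) = 31/45; seller share = |εd|/(εs + |εd|) = 14/45.
So producers capture 14/45 of the subsidy.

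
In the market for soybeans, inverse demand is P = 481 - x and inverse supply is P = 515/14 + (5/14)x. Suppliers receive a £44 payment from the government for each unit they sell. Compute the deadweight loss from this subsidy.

Pre-subsidy: 481 - x = 515/14 + (5/14)x gives x* = 6219/19 and P* = 2920/19.
With the subsidy, sellers receive Ps = Pb + 44 for each unit, where Pb is the price buyers pay.
On the curves, Pb = 481 - x and Ps = 515/14 + (5/14)x; the wedge Ps − Pb = 44 gives 515/14 + (5/14)x − (481 - x) = 44, so x' = 6835/19.
Then Pb = 481 − 1·(6835/19) = 2304/19 and Ps = 515/14 + (5/14)·(6835/19) = 3140/19.
The subsidy expands output by 6835/19 − 6219/19 = 616/19 past the efficient level; on those units the gap between marginal cost and willingness to pay runs from 0 up to 44.
DWL = ½ × 44 × 616/19 = 13552/19.

Deadweight loss = 13552/19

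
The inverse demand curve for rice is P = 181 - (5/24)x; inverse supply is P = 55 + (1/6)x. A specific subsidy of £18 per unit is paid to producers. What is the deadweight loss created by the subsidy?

Pre-subsidy: 181 - (5/24)x = 55 + (1/6)x gives x* = 336 and P* = 111.
With the subsidy, sellers receive Ps = Pb + 18 for each unit, where Pb is the price buyers pay.
On the curves, Pb = 181 - (5/24)x and Ps = 55 + (1/6)x; the wedge Ps − Pb = 18 gives 55 + (1/6)x − (181 - (5/24)x) = 18, so x' = 384.
Then Pb = 181 − (5/24)·384 = 101 and Ps = 55 + (1/6)·384 = 119.
The subsidy expands output by 384 − 336 = 48 past the efficient level; on those units the gap between marginal cost and willingness to pay runs from 0 up to 18.
DWL = ½ × 18 × 48 = 432.

Deadweight loss = £432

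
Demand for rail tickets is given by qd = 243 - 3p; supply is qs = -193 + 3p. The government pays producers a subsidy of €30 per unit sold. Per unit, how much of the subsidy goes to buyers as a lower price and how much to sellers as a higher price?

Pre-subsidy: 243 - 3p = -193 + 3p gives p* = 218/3, q* = 25.
With the subsidy, sellers receive ps = pb + 30 for each unit, where pb is the price buyers pay.
Supply in terms of pb becomes qs = -193 + 3(pb + 30) = -103 + 3pb. Setting this equal to demand: 243 - 3pb = -103 + 3pb, so pb = 173/3.
Sellers receive ps = 173/3 + 30 = 263/3; q' = 243 − 3·(173/3) = 70.
Buyers' price falls by p* − pb = 218/3 − 173/3 = 15; sellers' price rises by ps − p* = 263/3 − 218/3 = 15.

Buyers gain €15 per unit; sellers gain €15 per unit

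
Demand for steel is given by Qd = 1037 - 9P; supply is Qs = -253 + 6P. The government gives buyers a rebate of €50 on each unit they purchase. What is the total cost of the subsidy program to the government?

Pre-subsidy: 1037 - 9P = -253 + 6P gives P* = 86, Q* = 263.
With the rebate, buyers effectively pay Pb = Ps − 50, where Ps is the price sellers receive.
Demand in terms of Ps becomes Qd = 1037 − 9(Ps − 50) = 1487 - 9Ps. Setting this equal to supply: 1487 - 9Ps = -253 + 6Ps, so Ps = 116.
Buyers pay Pb = 116 − 50 = 66; Q' = -253 + 6·116 = 443.
Government outlay = subsidy × quantity = 50 × 443 = 22150.

Government cost = €22150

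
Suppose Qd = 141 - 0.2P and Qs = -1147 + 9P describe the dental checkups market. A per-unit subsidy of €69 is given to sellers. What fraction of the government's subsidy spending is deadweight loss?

DWL / government spending = 27/506

Pre-subsidy: 141 - 0.2P = -1147 + 9P gives P* = 140, Q* = 113.
With the subsidy, sellers receive Ps = Pb + 69 for each unit, where Pb is the price buyers pay.
Supply in terms of Pb becomes Qs = -1147 + 9(Pb + 69) = -526 + 9Pb. Setting this equal to demand: 141 - 0.2Pb = -526 + 9Pb, so Pb = 72.5.
Sellers receive Ps = 72.5 + 69 = 141.5; Q' = 141 − 0.2·72.5 = 126.5.
ΔCS = ½(113 + 126.5)(140 − 72.5) = 8083.125; ΔPS = ½(113 + 126.5)(141.5 − 140) = 179.625.
Government spending = 69 × 126.5 = 8728.5.
DWL = ½ × 69 × (126.5 − 113) = 465.75; fraction = 465.75 / 8728.5 = 27/506.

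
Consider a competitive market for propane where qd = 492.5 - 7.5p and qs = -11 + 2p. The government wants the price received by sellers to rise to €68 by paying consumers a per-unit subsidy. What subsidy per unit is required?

Required subsidy s = €19 per unit

At a seller price of 68, quantity supplied is -11 + 2·68 = 125.
Buyers absorb 125 only when they pay pb with 492.5 − 7.5·pb = 125, i.e. pb = 49.
s = ps − pb = 68 − 49 = 19.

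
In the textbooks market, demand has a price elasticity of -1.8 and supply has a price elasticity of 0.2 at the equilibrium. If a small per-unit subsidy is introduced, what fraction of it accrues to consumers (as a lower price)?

Consumer share = 0.1

For a small subsidy around the equilibrium, the benefit split depends on the relative slopes, which at a point are proportional to the elasticities.
Buyer share = εs/(εs + |εd|) = 0.2/(0.2 + 1.8) = 0.1; seller share = |εd|/(εs + |εd|) = 0.9.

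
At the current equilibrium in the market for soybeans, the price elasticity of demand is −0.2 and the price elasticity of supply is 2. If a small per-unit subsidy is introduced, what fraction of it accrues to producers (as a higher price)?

For a small subsidy around the equilibrium, the benefit split depends on the relative slopes, which at a point are proportional to the elasticities.
Buyer share = εs/(εs + |εd|) = 2/(2 + 0.2) = 10/11; seller share = |εd|/(εs + |εd|) = 1/11.
So producers capture 1/11 of the subsidy.

Producer share = 1/11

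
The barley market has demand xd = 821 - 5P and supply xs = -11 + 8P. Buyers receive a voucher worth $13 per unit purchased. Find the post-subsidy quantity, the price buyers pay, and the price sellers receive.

Pre-subsidy: 821 - 5P = -11 + 8P gives P* = 64, x* = 501.
With the rebate, buyers effectively pay Pb = Ps − 13, where Ps is the price sellers receive.
Demand in terms of Ps becomes xd = 821 − 5(Ps − 13) = 886 - 5Ps. Setting this equal to supply: 886 - 5Ps = -11 + 8Ps, so Ps = 69.
Buyers pay Pb = 69 − 13 = 56; x' = -11 + 8·69 = 541.

x' = 541; buyers pay $56; sellers receive $69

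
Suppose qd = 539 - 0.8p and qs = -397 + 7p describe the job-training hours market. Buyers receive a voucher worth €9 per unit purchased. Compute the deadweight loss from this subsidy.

Deadweight loss = 378/13

Pre-subsidy: 539 - 0.8p = -397 + 7p gives p* = 120, q* = 443.
With the rebate, buyers effectively pay pb = ps − 9, where ps is the price sellers receive.
Demand in terms of ps becomes qd = 539 − 0.8(ps − 9) = 546.2 - 0.8ps. Setting this equal to supply: 546.2 - 0.8ps = -397 + 7ps, so ps = 1572/13.
Buyers pay pb = 1572/13 − 9 = 1455/13; q' = -397 + 7·(1572/13) = 5843/13.
The subsidy expands output by 5843/13 − 443 = 84/13 past the efficient level; on those units the gap between marginal cost and willingness to pay runs from 0 up to 9.
DWL = ½ × 9 × 84/13 = 378/13.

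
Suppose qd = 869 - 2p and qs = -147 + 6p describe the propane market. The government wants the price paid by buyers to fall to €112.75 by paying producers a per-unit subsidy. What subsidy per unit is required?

At a buyer price of 112.75, quantity demanded is 869 − 2·112.75 = 643.5.
Sellers supply 643.5 only when they receive ps with -147 + 6·ps = 643.5, i.e. ps = 131.75.
s = ps − pb = 131.75 − 112.75 = 19.

Required subsidy s = €19 per unit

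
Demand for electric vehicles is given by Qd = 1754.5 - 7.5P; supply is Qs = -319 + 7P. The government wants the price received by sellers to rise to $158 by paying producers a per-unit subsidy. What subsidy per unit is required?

Required subsidy s = $29 per unit

At a seller price of 158, quantity supplied is -319 + 7·158 = 787.
Buyers absorb 787 only when they pay Pb with 1754.5 − 7.5·Pb = 787, i.e. Pb = 129.
s = Ps − Pb = 158 − 129 = 29.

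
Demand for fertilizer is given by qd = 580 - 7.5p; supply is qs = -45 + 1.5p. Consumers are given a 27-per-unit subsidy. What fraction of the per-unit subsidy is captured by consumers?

Consumer share = 1/6

Pre-subsidy: 580 - 7.5p = -45 + 1.5p gives p* = 625/9, q* = 355/6.
With the rebate, buyers effectively pay pb = ps − 27, where ps is the price sellers receive.
Demand in terms of ps becomes qd = 580 − 7.5(ps − 27) = 782.5 - 7.5ps. Setting this equal to supply: 782.5 - 7.5ps = -45 + 1.5ps, so ps = 1655/18.
Buyers pay pb = 1655/18 − 27 = 1169/18; q' = -45 + 1.5·(1655/18) = 1115/12.
Buyers' price falls by p* − pb = 625/9 − 1169/18 = 4.5; sellers' price rises by ps − p* = 1655/18 − 625/9 = 22.5.
So consumers capture 4.5/27 = 1/6 of each unit of subsidy.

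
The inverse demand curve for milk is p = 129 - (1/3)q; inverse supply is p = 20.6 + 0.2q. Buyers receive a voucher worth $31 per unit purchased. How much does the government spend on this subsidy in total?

Government cost = $8102.625

Pre-subsidy: 129 - (1/3)q = 20.6 + 0.2q gives q* = 203.25 and p* = 61.25.
With the rebate, buyers effectively pay pb = ps − 31, where ps is the price sellers receive.
On the curves, pb = 129 - (1/3)q and ps = 20.6 + 0.2q; the wedge ps − pb = 31 gives 20.6 + 0.2q − (129 - (1/3)q) = 31, so q' = 261.375.
Then pb = 129 − (1/3)·261.375 = 41.875 and ps = 20.6 + 0.2·261.375 = 72.875.
Government outlay = subsidy × quantity = 31 × 261.375 = 8102.625.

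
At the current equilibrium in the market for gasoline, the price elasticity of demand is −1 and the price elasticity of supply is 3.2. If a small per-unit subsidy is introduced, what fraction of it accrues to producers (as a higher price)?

For a small subsidy around the equilibrium, the benefit split depends on the relative slopes, which at a point are proportional to the elasticities.
Buyer share = εs/(εs + |εd|) = 3.2/(3.2 + 1) = 16/21; seller share = |εd|/(εs + |εd|) = 5/21.
So producers capture 5/21 of the subsidy.

Producer share = 5/21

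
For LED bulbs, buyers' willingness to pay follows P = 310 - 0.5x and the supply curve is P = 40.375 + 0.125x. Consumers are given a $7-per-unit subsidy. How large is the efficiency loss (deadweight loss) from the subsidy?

Deadweight loss = $39.2

Pre-subsidy: 310 - 0.5x = 40.375 + 0.125x gives x* = 431.4 and P* = 94.3.
With the rebate, buyers effectively pay Pb = Ps − 7, where Ps is the price sellers receive.
On the curves, Pb = 310 - 0.5x and Ps = 40.375 + 0.125x; the wedge Ps − Pb = 7 gives 40.375 + 0.125x − (310 - 0.5x) = 7, so x' = 442.6.
Then Pb = 310 − 0.5·442.6 = 88.7 and Ps = 40.375 + 0.125·442.6 = 95.7.
The subsidy expands output by 442.6 − 431.4 = 11.2 past the efficient level; on those units the gap between marginal cost and willingness to pay runs from 0 up to 7.
DWL = ½ × 7 × 11.2 = 39.2.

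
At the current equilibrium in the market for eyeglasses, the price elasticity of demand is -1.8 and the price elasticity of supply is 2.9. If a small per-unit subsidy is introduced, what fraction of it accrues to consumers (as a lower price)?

For a small subsidy around the equilibrium, the benefit split depends on the relative slopes, which at a point are proportional to the elasticities.
Buyer share = εs/(εs + |εd|) = 2.9/(2.9 + 1.8) = 29/47; seller share = |εd|/(εs + |εd|) = 18/47.

Consumer share = 29/47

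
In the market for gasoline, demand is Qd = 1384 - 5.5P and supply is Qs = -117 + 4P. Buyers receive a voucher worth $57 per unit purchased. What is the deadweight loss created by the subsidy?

Deadweight loss = $3762

Pre-subsidy: 1384 - 5.5P = -117 + 4P gives P* = 158, Q* = 515.
With the rebate, buyers effectively pay Pb = Ps − 57, where Ps is the price sellers receive.
Demand in terms of Ps becomes Qd = 1384 − 5.5(Ps − 57) = 1697.5 - 5.5Ps. Setting this equal to supply: 1697.5 - 5.5Ps = -117 + 4Ps, so Ps = 191.
Buyers pay Pb = 191 − 57 = 134; Q' = -117 + 4·191 = 647.
The subsidy expands output by 647 − 515 = 132 past the efficient level; on those units the gap between marginal cost and willingness to pay runs from 0 up to 57.
DWL = ½ × 57 × 132 = 3762.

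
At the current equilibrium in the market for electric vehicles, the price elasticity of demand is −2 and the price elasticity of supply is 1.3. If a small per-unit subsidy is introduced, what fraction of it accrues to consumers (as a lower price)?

Consumer share = 13/33

For a small subsidy around the equilibrium, the benefit split depends on the relative slopes, which at a point are proportional to the elasticities.
Buyer share = εs/(εs + |εd|) = 1.3/(1.3 + 2) = 13/33; seller share = |εd|/(εs + |εd|) = 20/33.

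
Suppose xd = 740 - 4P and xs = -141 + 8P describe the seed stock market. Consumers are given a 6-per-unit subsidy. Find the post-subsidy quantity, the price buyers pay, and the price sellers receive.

x' = 1387/3; buyers pay 833/12; sellers receive 905/12

Pre-subsidy: 740 - 4P = -141 + 8P gives P* = 881/12, x* = 1339/3.
With the rebate, buyers effectively pay Pb = Ps − 6, where Ps is the price sellers receive.
Demand in terms of Ps becomes xd = 740 − 4(Ps − 6) = 764 - 4Ps. Setting this equal to supply: 764 - 4Ps = -141 + 8Ps, so Ps = 905/12.
Buyers pay Pb = 905/12 − 6 = 833/12; x' = -141 + 8·(905/12) = 1387/3.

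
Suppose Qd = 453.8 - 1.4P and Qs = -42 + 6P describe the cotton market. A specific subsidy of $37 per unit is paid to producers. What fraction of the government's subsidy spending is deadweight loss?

DWL / government spending = 7/134

Pre-subsidy: 453.8 - 1.4P = -42 + 6P gives P* = 67, Q* = 360.
With the subsidy, sellers receive Ps = Pb + 37 for each unit, where Pb is the price buyers pay.
Supply in terms of Pb becomes Qs = -42 + 6(Pb + 37) = 180 + 6Pb. Setting this equal to demand: 453.8 - 1.4Pb = 180 + 6Pb, so Pb = 37.
Sellers receive Ps = 37 + 37 = 74; Q' = 453.8 − 1.4·37 = 402.
ΔCS = ½(360 + 402)(67 − 37) = 11430; ΔPS = ½(360 + 402)(74 − 67) = 2667.
Government spending = 37 × 402 = 14874.
DWL = ½ × 37 × (402 − 360) = 777; fraction = 777 / 14874 = 7/134.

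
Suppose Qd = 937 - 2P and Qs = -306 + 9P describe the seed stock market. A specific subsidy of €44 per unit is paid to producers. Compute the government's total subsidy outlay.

Pre-subsidy: 937 - 2P = -306 + 9P gives P* = 113, Q* = 711.
With the subsidy, sellers receive Ps = Pb + 44 for each unit, where Pb is the price buyers pay.
Supply in terms of Pb becomes Qs = -306 + 9(Pb + 44) = 90 + 9Pb. Setting this equal to demand: 937 - 2Pb = 90 + 9Pb, so Pb = 77.
Sellers receive Ps = 77 + 44 = 121; Q' = 937 − 2·77 = 783.
Government outlay = subsidy × quantity = 44 × 783 = 34452.

Government cost = €34452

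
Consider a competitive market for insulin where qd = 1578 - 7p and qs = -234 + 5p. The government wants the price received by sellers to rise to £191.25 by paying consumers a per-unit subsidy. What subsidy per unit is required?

At a seller price of 191.25, quantity supplied is -234 + 5·191.25 = 722.25.
Buyers absorb 722.25 only when they pay pb with 1578 − 7·pb = 722.25, i.e. pb = 122.25.
s = ps − pb = 191.25 − 122.25 = 69.

Required subsidy s = £69 per unit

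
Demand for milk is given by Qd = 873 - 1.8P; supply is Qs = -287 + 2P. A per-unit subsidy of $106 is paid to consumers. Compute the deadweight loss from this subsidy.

Pre-subsidy: 873 - 1.8P = -287 + 2P gives P* = 5800/19, Q* = 6147/19.
With the rebate, buyers effectively pay Pb = Ps − 106, where Ps is the price sellers receive.
Demand in terms of Ps becomes Qd = 873 − 1.8(Ps − 106) = 1063.8 - 1.8Ps. Setting this equal to supply: 1063.8 - 1.8Ps = -287 + 2Ps, so Ps = 6754/19.
Buyers pay Pb = 6754/19 − 106 = 4740/19; Q' = -287 + 2·(6754/19) = 8055/19.
The subsidy expands output by 8055/19 − 6147/19 = 1908/19 past the efficient level; on those units the gap between marginal cost and willingness to pay runs from 0 up to 106.
DWL = ½ × 106 × 1908/19 = 101124/19.

Deadweight loss = 101124/19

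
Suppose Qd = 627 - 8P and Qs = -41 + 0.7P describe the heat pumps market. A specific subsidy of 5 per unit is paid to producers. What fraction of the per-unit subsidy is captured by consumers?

Consumer share = 7/87

Pre-subsidy: 627 - 8P = -41 + 0.7P gives P* = 6680/87, Q* = 1109/87.
With the subsidy, sellers receive Ps = Pb + 5 for each unit, where Pb is the price buyers pay.
Supply in terms of Pb becomes Qs = -41 + 0.7(Pb + 5) = -37.5 + 0.7Pb. Setting this equal to demand: 627 - 8Pb = -37.5 + 0.7Pb, so Pb = 2215/29.
Sellers receive Ps = 2215/29 + 5 = 2360/29; Q' = 627 − 8·(2215/29) = 463/29.
Buyers' price falls by P* − Pb = 6680/87 − 2215/29 = 35/87; sellers' price rises by Ps − P* = 2360/29 − 6680/87 = 400/87.
So consumers capture (35/87)/5 = 7/87 of each unit of subsidy.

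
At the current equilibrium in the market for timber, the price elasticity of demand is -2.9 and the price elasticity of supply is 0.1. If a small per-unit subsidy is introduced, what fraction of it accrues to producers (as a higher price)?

For a small subsidy around the equilibrium, the benefit split depends on the relative slopes, which at a point are proportional to the elasticities.
Buyer share = εs/(εs + |εd|) = 0.1/(0.1 + 2.9) = 1/30; seller share = |εd|/(εs + |εd|) = 29/30.
So producers capture 29/30 of the subsidy.

Producer share = 29/30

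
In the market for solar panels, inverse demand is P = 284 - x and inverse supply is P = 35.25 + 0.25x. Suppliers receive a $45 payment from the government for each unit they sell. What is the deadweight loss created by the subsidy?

Deadweight loss = $810

Pre-subsidy: 284 - x = 35.25 + 0.25x gives x* = 199 and P* = 85.
With the subsidy, sellers receive Ps = Pb + 45 for each unit, where Pb is the price buyers pay.
On the curves, Pb = 284 - x and Ps = 35.25 + 0.25x; the wedge Ps − Pb = 45 gives 35.25 + 0.25x − (284 - x) = 45, so x' = 235.
Then Pb = 284 − 1·235 = 49 and Ps = 35.25 + 0.25·235 = 94.
The subsidy expands output by 235 − 199 = 36 past the efficient level; on those units the gap between marginal cost and willingness to pay runs from 0 up to 45.
DWL = ½ × 45 × 36 = 810.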